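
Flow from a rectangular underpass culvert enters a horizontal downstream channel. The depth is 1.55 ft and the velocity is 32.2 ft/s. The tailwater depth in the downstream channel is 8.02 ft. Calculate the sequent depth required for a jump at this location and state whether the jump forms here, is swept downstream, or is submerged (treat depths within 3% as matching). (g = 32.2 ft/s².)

Fr₁ = V₁/√(g·y₁) = 32.2/√(32.2×1.55) = 4.56.
Sequent-depth ratio: y₂/y₁ = ½[√(1 + 8Fr₁²) − 1] = ½[√167.2 − 1] = 5.97.
y₂ = 5.97 × 1.55 = 9.25 ft.
Tailwater y_tw = 8.02 ft: y_tw < y₂, so the jump is swept downstream.

y₂ = 9.25 ft; the jump is swept downstream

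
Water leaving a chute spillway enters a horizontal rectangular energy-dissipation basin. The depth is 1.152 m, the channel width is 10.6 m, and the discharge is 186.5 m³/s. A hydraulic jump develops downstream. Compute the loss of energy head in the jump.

ΔE = 5.856 m

q = Q/b = 186.5/10.6 = 17.59 m²/s; V₁ = q/y₁ = 15.27 m/s. Fr₁ = V₁/√(g·y₁) = 4.543.
By Bélanger, y₂/y₁ = ½[√(1 + 8Fr₁²) − 1] = ½[√166.12 − 1] = 5.944.
y₂ = 5.944 × 1.152 = 6.848 m.
V₂ = q/y₂ = 17.59/6.848 = 2.569 m/s. E₁ = y₁ + V₁²/2g = 13.04 m; E₂ = y₂ + V₂²/2g = 7.184 m. ΔE = E₁ − E₂ = 5.856 m.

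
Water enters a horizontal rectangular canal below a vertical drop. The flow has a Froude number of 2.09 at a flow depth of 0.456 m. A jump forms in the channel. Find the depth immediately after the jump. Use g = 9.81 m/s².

y₂ = 1.14 m

Fr₁ = 2.09 (given).
From the momentum equation for a rectangular channel, y₂/y₁ = ½[√(1 + 8Fr₁²) − 1] = ½[√35.94 − 1] = 2.50.
y₂ = 2.50 × 0.456 = 1.14 m.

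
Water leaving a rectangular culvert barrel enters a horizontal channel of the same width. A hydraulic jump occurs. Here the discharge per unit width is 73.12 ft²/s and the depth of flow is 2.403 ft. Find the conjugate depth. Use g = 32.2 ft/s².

V₁ = q/y₁ = 73.12/2.403 = 30.43 ft/s. Fr₁ = V₁/√(g·y₁) = 30.43/√(32.2×2.403) = 3.459.
From the momentum equation for a rectangular channel, y₂/y₁ = ½[√(1 + 8Fr₁²) − 1] = ½[√96.729 − 1] = 4.418.
y₂ = 4.418 × 2.403 = 10.62 ft.

y₂ = 10.62 ft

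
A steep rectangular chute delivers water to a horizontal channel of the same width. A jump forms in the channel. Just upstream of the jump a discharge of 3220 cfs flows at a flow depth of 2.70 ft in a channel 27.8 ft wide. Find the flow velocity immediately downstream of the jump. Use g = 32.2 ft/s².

q = Q/b = 3220/27.8 = 116 ft²/s; V₁ = q/y₁ = 42.9 ft/s. Fr₁ = V₁/√(g·y₁) = 4.60.
By Bélanger, y₂/y₁ = ½[√(1 + 8Fr₁²) − 1] = ½[√170.3 − 1] = 6.03.
y₂ = 6.03 × 2.70 = 16.3 ft.
V₂ = q/y₂ = 116/16.3 = 7.12 ft/s.

V₂ = 7.12 ft/s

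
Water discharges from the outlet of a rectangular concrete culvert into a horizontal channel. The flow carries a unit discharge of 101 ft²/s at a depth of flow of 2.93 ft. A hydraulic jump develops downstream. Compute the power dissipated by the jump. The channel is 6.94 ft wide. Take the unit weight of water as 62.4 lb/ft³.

V₁ = q/y₁ = 101/2.93 = 34.5 ft/s. Fr₁ = V₁/√(g·y₁) = 34.5/√(32.2×2.93) = 3.55.
Sequent-depth ratio: y₂/y₁ = ½[√(1 + 8Fr₁²) − 1] = ½[√101.8 − 1] = 4.54.
y₂ = 4.54 × 2.93 = 13.3 ft.
Head loss: ΔE = (y₂ − y₁)³/(4y₁y₂) = (13.3 − 2.93)³/(4×2.93×13.3) = 1119/156 = 7.17 ft.
Q = q·b = 101 × 6.94 = 701 cfs. P = γ·Q·ΔE/550 = 62.4 × 701 × 7.17 / 550 = 571 hp.

P = 571 hp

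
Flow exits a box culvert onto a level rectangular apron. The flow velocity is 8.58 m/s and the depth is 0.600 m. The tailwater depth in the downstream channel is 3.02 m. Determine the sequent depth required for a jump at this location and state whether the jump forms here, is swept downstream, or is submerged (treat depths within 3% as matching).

Fr₁ = V₁/√(g·y₁) = 8.58/√(9.81×0.600) = 3.54.
By Bélanger, y₂/y₁ = ½[√(1 + 8Fr₁²) − 1] = ½[√101.1 − 1] = 4.53.
y₂ = 4.53 × 0.600 = 2.72 m.
Tailwater y_tw = 3.02 m: y_tw > y₂, so the jump is submerged.

y₂ = 2.72 m; the jump is submerged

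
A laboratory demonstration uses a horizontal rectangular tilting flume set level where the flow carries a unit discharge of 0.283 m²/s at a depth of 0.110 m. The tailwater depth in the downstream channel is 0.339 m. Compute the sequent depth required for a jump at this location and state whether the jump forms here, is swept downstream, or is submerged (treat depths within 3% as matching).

y₂ = 0.334 m; the jump forms here

V₁ = q/y₁ = 0.283/0.110 = 2.57 m/s. Fr₁ = V₁/√(g·y₁) = 2.57/√(9.81×0.110) = 2.48.
From the momentum equation for a rectangular channel, y₂/y₁ = ½[√(1 + 8Fr₁²) − 1] = ½[√50.07 − 1] = 3.04.
y₂ = 3.04 × 0.110 = 0.334 m.
Tailwater y_tw = 0.339 m: y_tw ≈ y₂, so the jump forms here.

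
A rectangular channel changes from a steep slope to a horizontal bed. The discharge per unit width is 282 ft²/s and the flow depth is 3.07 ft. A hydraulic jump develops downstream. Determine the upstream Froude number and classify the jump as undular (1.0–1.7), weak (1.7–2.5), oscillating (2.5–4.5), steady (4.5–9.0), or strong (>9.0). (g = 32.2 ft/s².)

Fr₁ = 9.24; strong jump

V₁ = q/y₁ = 282/3.07 = 91.9 ft/s. Fr₁ = V₁/√(g·y₁) = 91.9/√(32.2×3.07) = 9.24.
Fr₁ = 9.24 lies in the strong range.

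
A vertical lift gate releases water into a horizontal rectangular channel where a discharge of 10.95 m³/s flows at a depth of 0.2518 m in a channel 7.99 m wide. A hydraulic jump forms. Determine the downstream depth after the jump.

q = Q/b = 10.95/7.99 = 1.370 m²/s; V₁ = q/y₁ = 5.443 m/s. Fr₁ = V₁/√(g·y₁) = 3.463.
From the momentum equation for a rectangular channel, y₂/y₁ = ½[√(1 + 8Fr₁²) − 1] = ½[√96.938 − 1] = 4.423.
y₂ = 4.423 × 0.2518 = 1.114 m.

y₂ = 1.114 m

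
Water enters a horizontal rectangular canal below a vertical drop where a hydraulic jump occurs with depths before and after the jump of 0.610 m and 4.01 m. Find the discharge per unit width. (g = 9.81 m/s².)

q = 7.45 m²/s

For a rectangular channel the momentum equation gives q² = ½·g·y₁·y₂·(y₁ + y₂) = ½×9.81×0.610×4.01×4.62 = 55.4.
q = √55.4 = 7.45 m²/s.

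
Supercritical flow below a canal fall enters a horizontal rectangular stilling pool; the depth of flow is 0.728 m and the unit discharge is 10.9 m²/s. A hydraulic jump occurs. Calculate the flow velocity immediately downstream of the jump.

V₂ = 2.01 m/s

V₁ = q/y₁ = 10.9/0.728 = 15.0 m/s. Fr₁ = V₁/√(g·y₁) = 15.0/√(9.81×0.728) = 5.60.
By Bélanger, y₂/y₁ = ½[√(1 + 8Fr₁²) − 1] = ½[√252.1 − 1] = 7.44.
y₂ = 7.44 × 0.728 = 5.42 m.
V₂ = q/y₂ = 10.9/5.42 = 2.01 m/s.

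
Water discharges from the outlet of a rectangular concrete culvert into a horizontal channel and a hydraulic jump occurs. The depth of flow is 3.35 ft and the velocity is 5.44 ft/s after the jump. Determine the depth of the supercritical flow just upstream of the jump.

y₁ = 1.32 ft

Fr₂ = V₂/√(g·y₂) = 5.44/√(32.2×3.35) = 0.524.
The Bélanger relation is symmetric: y₁/y₂ = ½[√(1 + 8Fr₂²) − 1] = ½[√3.195 − 1] = 0.394.
y₁ = 0.394 × 3.35 = 1.32 ft.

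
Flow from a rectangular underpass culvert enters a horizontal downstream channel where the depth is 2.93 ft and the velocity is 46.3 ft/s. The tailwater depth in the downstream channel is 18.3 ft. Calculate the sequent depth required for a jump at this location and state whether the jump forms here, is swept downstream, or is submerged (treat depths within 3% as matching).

y₂ = 18.3 ft; the jump forms here

Fr₁ = V₁/√(g·y₁) = 46.3/√(32.2×2.93) = 4.77.
Bélanger equation: y₂/y₁ = ½[√(1 + 8Fr₁²) − 1] = ½[√182.8 − 1] = 6.26.
y₂ = 6.26 × 2.93 = 18.3 ft.
Tailwater y_tw = 18.3 ft: y_tw ≈ y₂, so the jump forms here.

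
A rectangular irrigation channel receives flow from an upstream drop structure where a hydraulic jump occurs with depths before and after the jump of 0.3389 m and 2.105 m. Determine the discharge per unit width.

q = 2.924 m²/s

For a rectangular channel the momentum equation gives q² = ½·g·y₁·y₂·(y₁ + y₂) = ½×9.81×0.3389×2.105×2.444 = 8.552.
q = √8.552 = 2.924 m²/s.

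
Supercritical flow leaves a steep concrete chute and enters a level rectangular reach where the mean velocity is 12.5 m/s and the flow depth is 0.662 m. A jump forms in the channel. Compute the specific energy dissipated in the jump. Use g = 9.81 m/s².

ΔE = 4.16 m

Fr₁ = V₁/√(g·y₁) = 12.5/√(9.81×0.662) = 4.91.
Conjugate-depth relation: y₂/y₁ = ½[√(1 + 8Fr₁²) − 1] = ½[√193.5 − 1] = 6.45.
y₂ = 6.45 × 0.662 = 4.27 m.
q = V₁·y₁ = 12.5 × 0.662 = 8.28 m²/s. V₂ = q/y₂ = 8.28/4.27 = 1.94 m/s. E₁ = y₁ + V₁²/2g = 8.63 m; E₂ = y₂ + V₂²/2g = 4.46 m. ΔE = E₁ − E₂ = 4.16 m.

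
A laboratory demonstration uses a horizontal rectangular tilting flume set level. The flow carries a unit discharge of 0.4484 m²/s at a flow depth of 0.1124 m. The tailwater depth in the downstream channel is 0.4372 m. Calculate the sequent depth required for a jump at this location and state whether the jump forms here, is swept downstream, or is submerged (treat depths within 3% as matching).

y₂ = 0.5503 m; the jump is swept downstream

V₁ = q/y₁ = 0.4484/0.1124 = 3.989 m/s. Fr₁ = V₁/√(g·y₁) = 3.989/√(9.81×0.1124) = 3.799.
Conjugate-depth relation: y₂/y₁ = ½[√(1 + 8Fr₁²) − 1] = ½[√116.47 − 1] = 4.896.
y₂ = 4.896 × 0.1124 = 0.5503 m.
Tailwater y_tw = 0.4372 m: y_tw < y₂, so the jump is swept downstream.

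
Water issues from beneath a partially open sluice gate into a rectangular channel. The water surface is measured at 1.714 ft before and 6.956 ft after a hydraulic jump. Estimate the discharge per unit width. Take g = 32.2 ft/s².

q = 40.80 ft²/s

For a rectangular channel the momentum equation gives q² = ½·g·y₁·y₂·(y₁ + y₂) = ½×32.2×1.714×6.956×8.670 = 1664.
q = √1664 = 40.80 ft²/s.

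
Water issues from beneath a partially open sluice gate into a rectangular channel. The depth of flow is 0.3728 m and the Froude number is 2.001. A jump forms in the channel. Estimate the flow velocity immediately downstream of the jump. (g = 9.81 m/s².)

V₂ = 1.612 m/s

Fr₁ = 2.001 (given).
By Bélanger, y₂/y₁ = ½[√(1 + 8Fr₁²) − 1] = ½[√33.032 − 1] = 2.374.
y₂ = 2.374 × 0.3728 = 0.8849 m.
V₁ = Fr₁·√(g·y₁) = 2.001×√(9.81×0.3728) = 3.827 m/s; q = V₁·y₁ = 1.427 m²/s.
V₂ = q/y₂ = 1.427/0.8849 = 1.612 m/s.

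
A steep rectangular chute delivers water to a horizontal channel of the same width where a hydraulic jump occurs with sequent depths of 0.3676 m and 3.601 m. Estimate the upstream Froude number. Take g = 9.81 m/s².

For a rectangular channel the momentum equation gives q² = ½·g·y₁·y₂·(y₁ + y₂) = ½×9.81×0.3676×3.601×3.969 = 25.77.
q = √25.77 = 5.076 m²/s.
V₁ = q/y₁ = 13.81 m/s; Fr₁ = V₁/√(g·y₁) = 7.272.

Fr₁ = 7.272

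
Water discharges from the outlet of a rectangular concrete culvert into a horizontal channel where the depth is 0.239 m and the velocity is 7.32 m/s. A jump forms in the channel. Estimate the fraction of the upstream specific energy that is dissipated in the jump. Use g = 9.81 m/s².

ΔE/E₁ = 0.471 (47.1%)

Fr₁ = V₁/√(g·y₁) = 7.32/√(9.81×0.239) = 4.78.
Bélanger equation: y₂/y₁ = ½[√(1 + 8Fr₁²) − 1] = ½[√183.8 − 1] = 6.28.
y₂ = 6.28 × 0.239 = 1.50 m.
E₁ = y₁ + V₁²/2g = 2.97 m. ΔE = (y₂ − y₁)³/(4y₁y₂) = 1.40 m. ΔE/E₁ = 1.40/2.97 = 0.471.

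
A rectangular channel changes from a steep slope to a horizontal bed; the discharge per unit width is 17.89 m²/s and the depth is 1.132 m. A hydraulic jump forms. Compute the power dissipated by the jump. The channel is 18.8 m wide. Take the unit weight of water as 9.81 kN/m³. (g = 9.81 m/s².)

P = 21401 kW

V₁ = q/y₁ = 17.89/1.132 = 15.80 m/s. Fr₁ = V₁/√(g·y₁) = 15.80/√(9.81×1.132) = 4.742.
Bélanger equation: y₂/y₁ = ½[√(1 + 8Fr₁²) − 1] = ½[√180.93 − 1] = 6.226.
y₂ = 6.226 × 1.132 = 7.047 m.
Head loss: ΔE = (y₂ − y₁)³/(4y₁y₂) = (7.047 − 1.132)³/(4×1.132×7.047) = 207.0/31.91 = 6.486 m.
Q = q·b = 17.89 × 18.8 = 336.3 m³/s. P = γ·Q·ΔE = 9.81 × 336.3 × 6.486 = 21401 kW.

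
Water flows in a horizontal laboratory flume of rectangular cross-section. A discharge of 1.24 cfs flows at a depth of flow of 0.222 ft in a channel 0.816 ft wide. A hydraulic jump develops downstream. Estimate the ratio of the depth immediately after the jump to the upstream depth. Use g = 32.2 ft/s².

y₂/y₁ = 3.16

q = Q/b = 1.24/0.816 = 1.52 ft²/s; V₁ = q/y₁ = 6.85 ft/s. Fr₁ = V₁/√(g·y₁) = 2.56.
By Bélanger, y₂/y₁ = ½[√(1 + 8Fr₁²) − 1] = ½[√53.44 − 1] = 3.16.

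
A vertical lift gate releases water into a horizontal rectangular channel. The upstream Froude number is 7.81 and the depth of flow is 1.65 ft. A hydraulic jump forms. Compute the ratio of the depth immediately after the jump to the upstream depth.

y₂/y₁ = 10.6

Fr₁ = 7.81 (given).
Bélanger equation: y₂/y₁ = ½[√(1 + 8Fr₁²) − 1] = ½[√489.0 − 1] = 10.6.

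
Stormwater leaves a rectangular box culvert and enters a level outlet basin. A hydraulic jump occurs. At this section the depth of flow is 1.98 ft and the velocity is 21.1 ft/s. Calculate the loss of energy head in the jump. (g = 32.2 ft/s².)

ΔE = 1.77 ft

Fr₁ = V₁/√(g·y₁) = 21.1/√(32.2×1.98) = 2.64.
By Bélanger, y₂/y₁ = ½[√(1 + 8Fr₁²) − 1] = ½[√56.86 − 1] = 3.27.
y₂ = 3.27 × 1.98 = 6.48 ft.
q = V₁·y₁ = 21.1 × 1.98 = 41.8 ft²/s. V₂ = q/y₂ = 41.8/6.48 = 6.45 ft/s. E₁ = y₁ + V₁²/2g = 8.89 ft; E₂ = y₂ + V₂²/2g = 7.12 ft. ΔE = E₁ − E₂ = 1.77 ft.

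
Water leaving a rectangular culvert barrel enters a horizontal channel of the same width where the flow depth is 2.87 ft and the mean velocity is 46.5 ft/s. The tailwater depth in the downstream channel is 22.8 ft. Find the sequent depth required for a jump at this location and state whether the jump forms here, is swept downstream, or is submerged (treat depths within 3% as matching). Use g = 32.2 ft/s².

Fr₁ = V₁/√(g·y₁) = 46.5/√(32.2×2.87) = 4.84.
Conjugate-depth relation: y₂/y₁ = ½[√(1 + 8Fr₁²) − 1] = ½[√188.2 − 1] = 6.36.
y₂ = 6.36 × 2.87 = 18.3 ft.
Tailwater y_tw = 22.8 ft: y_tw > y₂, so the jump is submerged.

y₂ = 18.3 ft; the jump is submerged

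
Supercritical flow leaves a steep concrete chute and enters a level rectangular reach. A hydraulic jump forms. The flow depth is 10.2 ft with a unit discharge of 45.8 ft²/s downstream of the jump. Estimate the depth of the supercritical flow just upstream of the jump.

y₁ = 1.13 ft

V₂ = q/y₂ = 45.8/10.2 = 4.49 ft/s; Fr₂ = V₂/√(g·y₂) = 0.248.
From the momentum equation (using Fr₂), y₁/y₂ = ½[√(1 + 8Fr₂²) − 1] = ½[√1.491 − 1] = 0.111.
y₁ = 0.111 × 10.2 = 1.13 ft.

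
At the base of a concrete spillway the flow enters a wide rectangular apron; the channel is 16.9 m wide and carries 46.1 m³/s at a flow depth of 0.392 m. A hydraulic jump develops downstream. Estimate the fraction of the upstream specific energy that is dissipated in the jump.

q = Q/b = 46.1/16.9 = 2.73 m²/s; V₁ = q/y₁ = 6.96 m/s. Fr₁ = V₁/√(g·y₁) = 3.55.
Conjugate-depth relation: y₂/y₁ = ½[√(1 + 8Fr₁²) − 1] = ½[√101.7 − 1] = 4.54.
y₂ = 4.54 × 0.392 = 1.78 m.
E₁ = y₁ + V₁²/2g = 2.86 m. ΔE = (y₂ − y₁)³/(4y₁y₂) = 0.960 m. ΔE/E₁ = 0.960/2.86 = 0.335.

ΔE/E₁ = 0.335 (33.5%)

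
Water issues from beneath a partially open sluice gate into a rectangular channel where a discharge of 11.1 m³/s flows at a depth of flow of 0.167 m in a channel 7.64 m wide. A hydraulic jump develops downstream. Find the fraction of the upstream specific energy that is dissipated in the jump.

q = Q/b = 11.1/7.64 = 1.45 m²/s; V₁ = q/y₁ = 8.70 m/s. Fr₁ = V₁/√(g·y₁) = 6.80.
By Bélanger, y₂/y₁ = ½[√(1 + 8Fr₁²) − 1] = ½[√370.6 − 1] = 9.13.
y₂ = 9.13 × 0.167 = 1.52 m.
E₁ = y₁ + V₁²/2g = 4.02 m. ΔE = (y₂ − y₁)³/(4y₁y₂) = 2.45 m. ΔE/E₁ = 2.45/4.02 = 0.610.

ΔE/E₁ = 0.610 (61.0%)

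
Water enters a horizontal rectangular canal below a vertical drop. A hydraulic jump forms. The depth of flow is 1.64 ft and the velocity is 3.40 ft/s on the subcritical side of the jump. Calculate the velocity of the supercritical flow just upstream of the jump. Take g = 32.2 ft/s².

Fr₂ = V₂/√(g·y₂) = 3.40/√(32.2×1.64) = 0.468.
From the momentum equation (using Fr₂), y₁/y₂ = ½[√(1 + 8Fr₂²) − 1] = ½[√2.751 − 1] = 0.329.
y₁ = 0.329 × 1.64 = 0.540 ft.
V₁ = q/y₁ = 5.58/0.540 = 10.3 ft/s.

V₁ = 10.3 ft/s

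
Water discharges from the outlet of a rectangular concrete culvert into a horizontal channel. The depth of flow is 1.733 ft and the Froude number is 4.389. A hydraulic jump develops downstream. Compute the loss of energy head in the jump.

Fr₁ = 4.389 (given).
From the momentum equation for a rectangular channel, y₂/y₁ = ½[√(1 + 8Fr₁²) − 1] = ½[√155.11 − 1] = 5.727.
y₂ = 5.727 × 1.733 = 9.925 ft.
Head loss: ΔE = (y₂ − y₁)³/(4y₁y₂) = (9.925 − 1.733)³/(4×1.733×9.925) = 549.8/68.80 = 7.991 ft.

ΔE = 7.991 ft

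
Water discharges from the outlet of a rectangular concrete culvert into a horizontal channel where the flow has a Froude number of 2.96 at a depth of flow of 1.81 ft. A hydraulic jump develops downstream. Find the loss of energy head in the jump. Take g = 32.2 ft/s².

Fr₁ = 2.96 (given).
Bélanger equation: y₂/y₁ = ½[√(1 + 8Fr₁²) − 1] = ½[√71.09 − 1] = 3.72.
y₂ = 3.72 × 1.81 = 6.73 ft.
V₁ = Fr₁·√(g·y₁) = 2.96×√(32.2×1.81) = 22.6 ft/s; q = V₁·y₁ = 40.9 ft²/s. V₂ = q/y₂ = 40.9/6.73 = 6.08 ft/s. E₁ = y₁ + V₁²/2g = 9.74 ft; E₂ = y₂ + V₂²/2g = 7.30 ft. ΔE = E₁ − E₂ = 2.44 ft.

ΔE = 2.44 ft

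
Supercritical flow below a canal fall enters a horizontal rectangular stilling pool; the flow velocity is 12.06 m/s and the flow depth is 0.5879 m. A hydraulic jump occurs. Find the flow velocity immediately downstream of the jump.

Fr₁ = V₁/√(g·y₁) = 12.06/√(9.81×0.5879) = 5.022.
Conjugate-depth relation: y₂/y₁ = ½[√(1 + 8Fr₁²) − 1] = ½[√202.75 − 1] = 6.620.
y₂ = 6.620 × 0.5879 = 3.892 m.
q = V₁·y₁ = 12.06 × 0.5879 = 7.090 m²/s.
V₂ = q/y₂ = 7.090/3.892 = 1.822 m/s.

V₂ = 1.822 m/s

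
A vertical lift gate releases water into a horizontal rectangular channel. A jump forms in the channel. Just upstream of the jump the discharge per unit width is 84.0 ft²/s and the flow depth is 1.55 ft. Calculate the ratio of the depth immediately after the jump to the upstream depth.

V₁ = q/y₁ = 84.0/1.55 = 54.2 ft/s. Fr₁ = V₁/√(g·y₁) = 54.2/√(32.2×1.55) = 7.67.
By Bélanger, y₂/y₁ = ½[√(1 + 8Fr₁²) − 1] = ½[√471.8 − 1] = 10.4.

y₂/y₁ = 10.4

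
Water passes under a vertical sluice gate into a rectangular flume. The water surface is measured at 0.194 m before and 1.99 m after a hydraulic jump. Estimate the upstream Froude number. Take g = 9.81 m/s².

Fr₁ = 7.60

For a rectangular channel the momentum equation gives q² = ½·g·y₁·y₂·(y₁ + y₂) = ½×9.81×0.194×1.99×2.18 = 4.14.
q = √4.14 = 2.03 m²/s.
V₁ = q/y₁ = 10.5 m/s; Fr₁ = V₁/√(g·y₁) = 7.60.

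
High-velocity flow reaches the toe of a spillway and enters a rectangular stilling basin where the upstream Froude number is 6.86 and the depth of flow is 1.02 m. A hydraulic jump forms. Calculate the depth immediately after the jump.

y₂ = 9.40 m

Fr₁ = 6.86 (given).
From the momentum equation for a rectangular channel, y₂/y₁ = ½[√(1 + 8Fr₁²) − 1] = ½[√377.5 − 1] = 9.21.
y₂ = 9.21 × 1.02 = 9.40 m.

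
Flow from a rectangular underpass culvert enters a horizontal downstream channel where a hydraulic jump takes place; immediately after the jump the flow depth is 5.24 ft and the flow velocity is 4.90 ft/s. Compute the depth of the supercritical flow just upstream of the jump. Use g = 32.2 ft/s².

Fr₂ = V₂/√(g·y₂) = 4.90/√(32.2×5.24) = 0.377.
Applying the sequent-depth relation in reverse, y₁/y₂ = ½[√(1 + 8Fr₂²) − 1] = ½[√2.138 − 1] = 0.231.
y₁ = 0.231 × 5.24 = 1.21 ft.

y₁ = 1.21 ft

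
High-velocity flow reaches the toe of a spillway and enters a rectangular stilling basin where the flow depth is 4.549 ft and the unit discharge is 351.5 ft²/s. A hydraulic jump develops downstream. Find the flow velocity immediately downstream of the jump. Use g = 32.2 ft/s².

V₁ = q/y₁ = 351.5/4.549 = 77.27 ft/s. Fr₁ = V₁/√(g·y₁) = 77.27/√(32.2×4.549) = 6.384.
Bélanger equation: y₂/y₁ = ½[√(1 + 8Fr₁²) − 1] = ½[√327.09 − 1] = 8.543.
y₂ = 8.543 × 4.549 = 38.86 ft.
V₂ = q/y₂ = 351.5/38.86 = 9.045 ft/s.

V₂ = 9.045 ft/s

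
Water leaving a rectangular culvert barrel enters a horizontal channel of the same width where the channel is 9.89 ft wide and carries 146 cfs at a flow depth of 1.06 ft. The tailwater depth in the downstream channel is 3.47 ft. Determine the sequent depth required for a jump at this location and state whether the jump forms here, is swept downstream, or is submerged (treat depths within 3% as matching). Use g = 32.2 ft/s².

q = Q/b = 146/9.89 = 14.8 ft²/s; V₁ = q/y₁ = 13.9 ft/s. Fr₁ = V₁/√(g·y₁) = 2.38.
Sequent-depth ratio: y₂/y₁ = ½[√(1 + 8Fr₁²) − 1] = ½[√46.46 − 1] = 2.91.
y₂ = 2.91 × 1.06 = 3.08 ft.
Tailwater y_tw = 3.47 ft: y_tw > y₂, so the jump is submerged.

y₂ = 3.08 ft; the jump is submerged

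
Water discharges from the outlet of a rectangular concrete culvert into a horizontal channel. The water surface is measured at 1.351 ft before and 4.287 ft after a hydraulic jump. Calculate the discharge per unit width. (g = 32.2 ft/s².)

q = 22.93 ft²/s

For a rectangular channel the momentum equation gives q² = ½·g·y₁·y₂·(y₁ + y₂) = ½×32.2×1.351×4.287×5.638 = 525.7.
q = √525.7 = 22.93 ft²/s.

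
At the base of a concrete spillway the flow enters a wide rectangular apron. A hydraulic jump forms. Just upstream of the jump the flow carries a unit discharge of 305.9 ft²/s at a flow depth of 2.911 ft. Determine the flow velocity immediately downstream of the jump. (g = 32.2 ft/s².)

V₂ = 7.073 ft/s

V₁ = q/y₁ = 305.9/2.911 = 105.1 ft/s. Fr₁ = V₁/√(g·y₁) = 105.1/√(32.2×2.911) = 10.85.
From the momentum equation for a rectangular channel, y₂/y₁ = ½[√(1 + 8Fr₁²) − 1] = ½[√943.47 − 1] = 14.86.
y₂ = 14.86 × 2.911 = 43.25 ft.
V₂ = q/y₂ = 305.9/43.25 = 7.073 ft/s.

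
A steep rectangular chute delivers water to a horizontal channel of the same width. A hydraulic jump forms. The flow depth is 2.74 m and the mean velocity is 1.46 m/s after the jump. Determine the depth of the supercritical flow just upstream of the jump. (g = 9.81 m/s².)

y₁ = 0.381 m

Fr₂ = V₂/√(g·y₂) = 1.46/√(9.81×2.74) = 0.282.
From the momentum equation (using Fr₂), y₁/y₂ = ½[√(1 + 8Fr₂²) − 1] = ½[√1.634 − 1] = 0.139.
y₁ = 0.139 × 2.74 = 0.381 m.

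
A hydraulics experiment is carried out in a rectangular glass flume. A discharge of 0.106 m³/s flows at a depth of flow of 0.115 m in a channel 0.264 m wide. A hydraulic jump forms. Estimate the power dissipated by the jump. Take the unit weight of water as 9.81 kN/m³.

P = 0.229 kW

q = Q/b = 0.106/0.264 = 0.402 m²/s; V₁ = q/y₁ = 3.49 m/s. Fr₁ = V₁/√(g·y₁) = 3.29.
Bélanger equation: y₂/y₁ = ½[√(1 + 8Fr₁²) − 1] = ½[√87.44 − 1] = 4.18.
y₂ = 4.18 × 0.115 = 0.480 m.
Head loss: ΔE = (y₂ − y₁)³/(4y₁y₂) = (0.480 − 0.115)³/(4×0.115×0.480) = 0.0487/0.221 = 0.220 m.
P = γ·Q·ΔE = 9.81 × 0.106 × 0.220 = 0.229 kW.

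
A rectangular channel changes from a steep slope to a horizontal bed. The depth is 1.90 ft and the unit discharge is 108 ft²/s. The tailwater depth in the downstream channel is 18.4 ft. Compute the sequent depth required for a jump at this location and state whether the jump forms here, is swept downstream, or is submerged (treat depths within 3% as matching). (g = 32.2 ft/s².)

V₁ = q/y₁ = 108/1.90 = 56.8 ft/s. Fr₁ = V₁/√(g·y₁) = 56.8/√(32.2×1.90) = 7.27.
Conjugate-depth relation: y₂/y₁ = ½[√(1 + 8Fr₁²) − 1] = ½[√423.5 − 1] = 9.79.
y₂ = 9.79 × 1.90 = 18.6 ft.
Tailwater y_tw = 18.4 ft: y_tw ≈ y₂, so the jump forms here.

y₂ = 18.6 ft; the jump forms here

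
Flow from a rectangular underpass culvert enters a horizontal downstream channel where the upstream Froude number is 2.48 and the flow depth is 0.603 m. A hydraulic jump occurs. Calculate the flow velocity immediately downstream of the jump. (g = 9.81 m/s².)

V₂ = 1.98 m/s

Fr₁ = 2.48 (given).
Bélanger equation: y₂/y₁ = ½[√(1 + 8Fr₁²) − 1] = ½[√50.20 − 1] = 3.04.
y₂ = 3.04 × 0.603 = 1.83 m.
V₁ = Fr₁·√(g·y₁) = 2.48×√(9.81×0.603) = 6.03 m/s; q = V₁·y₁ = 3.64 m²/s.
V₂ = q/y₂ = 3.64/1.83 = 1.98 m/s.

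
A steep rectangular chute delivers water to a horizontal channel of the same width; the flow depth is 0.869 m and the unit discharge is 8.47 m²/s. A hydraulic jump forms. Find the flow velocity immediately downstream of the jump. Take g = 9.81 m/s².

V₁ = q/y₁ = 8.47/0.869 = 9.75 m/s. Fr₁ = V₁/√(g·y₁) = 9.75/√(9.81×0.869) = 3.34.
From the momentum equation for a rectangular channel, y₂/y₁ = ½[√(1 + 8Fr₁²) − 1] = ½[√90.15 − 1] = 4.25.
y₂ = 4.25 × 0.869 = 3.69 m.
V₂ = q/y₂ = 8.47/3.69 = 2.29 m/s.

V₂ = 2.29 m/s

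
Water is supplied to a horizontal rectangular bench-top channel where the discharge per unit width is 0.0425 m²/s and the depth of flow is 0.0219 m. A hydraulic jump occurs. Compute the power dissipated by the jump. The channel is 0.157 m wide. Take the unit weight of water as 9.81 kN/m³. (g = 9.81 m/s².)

P = 0.00577 kW

V₁ = q/y₁ = 0.0425/0.0219 = 1.94 m/s. Fr₁ = V₁/√(g·y₁) = 1.94/√(9.81×0.0219) = 4.19.
Bélanger equation: y₂/y₁ = ½[√(1 + 8Fr₁²) − 1] = ½[√141.2 − 1] = 5.44.
y₂ = 5.44 × 0.0219 = 0.119 m.
V₂ = q/y₂ = 0.0425/0.119 = 0.357 m/s. E₁ = y₁ + V₁²/2g = 0.214 m; E₂ = y₂ + V₂²/2g = 0.126 m. ΔE = E₁ − E₂ = 0.0882 m.
Q = q·b = 0.0425 × 0.157 = 0.00667 m³/s. P = γ·Q·ΔE = 9.81 × 0.00667 × 0.0882 = 0.00577 kW.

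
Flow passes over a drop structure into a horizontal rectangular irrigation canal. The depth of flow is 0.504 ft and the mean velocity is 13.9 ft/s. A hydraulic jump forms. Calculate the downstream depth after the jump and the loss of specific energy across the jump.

Fr₁ = V₁/√(g·y₁) = 13.9/√(32.2×0.504) = 3.45.
Sequent-depth ratio: y₂/y₁ = ½[√(1 + 8Fr₁²) − 1] = ½[√96.24 − 1] = 4.41.
y₂ = 4.41 × 0.504 = 2.22 ft.
Head loss: ΔE = (y₂ − y₁)³/(4y₁y₂) = (2.22 − 0.504)³/(4×0.504×2.22) = 5.05/4.48 = 1.13 ft.

y₂ = 2.22 ft; ΔE = 1.13 ft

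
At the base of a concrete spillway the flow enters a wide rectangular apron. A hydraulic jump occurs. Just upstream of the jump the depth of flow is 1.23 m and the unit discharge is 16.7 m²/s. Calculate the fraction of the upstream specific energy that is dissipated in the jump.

ΔE/E₁ = 0.381 (38.1%)

V₁ = q/y₁ = 16.7/1.23 = 13.6 m/s. Fr₁ = V₁/√(g·y₁) = 13.6/√(9.81×1.23) = 3.91.
Bélanger equation: y₂/y₁ = ½[√(1 + 8Fr₁²) − 1] = ½[√123.2 − 1] = 5.05.
y₂ = 5.05 × 1.23 = 6.21 m.
E₁ = y₁ + V₁²/2g = 10.6 m. ΔE = (y₂ − y₁)³/(4y₁y₂) = 4.05 m. ΔE/E₁ = 4.05/10.6 = 0.381.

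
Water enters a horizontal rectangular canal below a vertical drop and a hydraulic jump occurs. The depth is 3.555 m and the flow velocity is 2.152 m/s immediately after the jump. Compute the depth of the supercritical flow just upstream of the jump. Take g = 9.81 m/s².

y₁ = 0.7751 m

Fr₂ = V₂/√(g·y₂) = 2.152/√(9.81×3.555) = 0.3644.
Applying the sequent-depth relation in reverse, y₁/y₂ = ½[√(1 + 8Fr₂²) − 1] = ½[√2.0623 − 1] = 0.2180.
y₁ = 0.2180 × 3.555 = 0.7751 m.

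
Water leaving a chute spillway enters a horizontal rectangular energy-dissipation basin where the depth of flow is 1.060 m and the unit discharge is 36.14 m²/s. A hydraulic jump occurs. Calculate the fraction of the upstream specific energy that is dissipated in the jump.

ΔE/E₁ = 0.741 (74.1%)

V₁ = q/y₁ = 36.14/1.060 = 34.09 m/s. Fr₁ = V₁/√(g·y₁) = 34.09/√(9.81×1.060) = 10.57.
Conjugate-depth relation: y₂/y₁ = ½[√(1 + 8Fr₁²) − 1] = ½[√895.29 − 1] = 14.46.
y₂ = 14.46 × 1.060 = 15.33 m.
E₁ = y₁ + V₁²/2g = 60.31 m. ΔE = (y₂ − y₁)³/(4y₁y₂) = 44.70 m. ΔE/E₁ = 44.70/60.31 = 0.741.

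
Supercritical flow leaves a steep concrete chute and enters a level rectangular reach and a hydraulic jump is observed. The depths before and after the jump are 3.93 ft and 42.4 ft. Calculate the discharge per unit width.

q = 353 ft²/s

For a rectangular channel the momentum equation gives q² = ½·g·y₁·y₂·(y₁ + y₂) = ½×32.2×3.93×42.4×46.3 = 124293.
q = √124293 = 353 ft²/s.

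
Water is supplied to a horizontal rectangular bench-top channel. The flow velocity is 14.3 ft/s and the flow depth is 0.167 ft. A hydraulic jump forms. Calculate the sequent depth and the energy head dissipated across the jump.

y₂ = 1.38 ft; ΔE = 1.92 ft

Fr₁ = V₁/√(g·y₁) = 14.3/√(32.2×0.167) = 6.17.
Sequent-depth ratio: y₂/y₁ = ½[√(1 + 8Fr₁²) − 1] = ½[√305.2 − 1] = 8.24.
y₂ = 8.24 × 0.167 = 1.38 ft.
q = V₁·y₁ = 14.3 × 0.167 = 2.39 ft²/s. V₂ = q/y₂ = 2.39/1.38 = 1.74 ft/s. E₁ = y₁ + V₁²/2g = 3.34 ft; E₂ = y₂ + V₂²/2g = 1.42 ft. ΔE = E₁ − E₂ = 1.92 ft.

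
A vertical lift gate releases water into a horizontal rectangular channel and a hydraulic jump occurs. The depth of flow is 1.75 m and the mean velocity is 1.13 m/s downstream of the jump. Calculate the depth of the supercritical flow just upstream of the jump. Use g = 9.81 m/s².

Fr₂ = V₂/√(g·y₂) = 1.13/√(9.81×1.75) = 0.273.
The Bélanger relation is symmetric: y₁/y₂ = ½[√(1 + 8Fr₂²) − 1] = ½[√1.595 − 1] = 0.131.
y₁ = 0.131 × 1.75 = 0.230 m.

y₁ = 0.230 m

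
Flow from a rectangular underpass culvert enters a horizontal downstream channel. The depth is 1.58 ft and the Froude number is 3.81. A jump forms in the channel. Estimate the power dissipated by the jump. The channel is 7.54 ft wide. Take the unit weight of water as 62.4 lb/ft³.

Fr₁ = 3.81 (given).
From the momentum equation for a rectangular channel, y₂/y₁ = ½[√(1 + 8Fr₁²) − 1] = ½[√117.1 − 1] = 4.91.
y₂ = 4.91 × 1.58 = 7.76 ft.
V₁ = Fr₁·√(g·y₁) = 3.81×√(32.2×1.58) = 27.2 ft/s; q = V₁·y₁ = 42.9 ft²/s. V₂ = q/y₂ = 42.9/7.76 = 5.53 ft/s. E₁ = y₁ + V₁²/2g = 13.0 ft; E₂ = y₂ + V₂²/2g = 8.24 ft. ΔE = E₁ − E₂ = 4.81 ft.
Q = q·b = 42.9 × 7.54 = 324 cfs. P = γ·Q·ΔE/550 = 62.4 × 324 × 4.81 / 550 = 177 hp.

P = 177 hp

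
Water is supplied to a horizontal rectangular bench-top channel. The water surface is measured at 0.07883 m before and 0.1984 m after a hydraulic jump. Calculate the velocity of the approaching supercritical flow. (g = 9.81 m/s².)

For a rectangular channel the momentum equation gives q² = ½·g·y₁·y₂·(y₁ + y₂) = ½×9.81×0.07883×0.1984×0.2772 = 0.02127.
q = √0.02127 = 0.1458 m²/s.
V₁ = q/y₁ = 0.1458/0.07883 = 1.850 m/s.

V₁ = 1.850 m/s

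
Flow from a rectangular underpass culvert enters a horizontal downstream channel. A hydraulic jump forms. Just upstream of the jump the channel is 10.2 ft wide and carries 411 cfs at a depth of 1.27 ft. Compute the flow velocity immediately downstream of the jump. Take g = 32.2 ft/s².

V₂ = 4.86 ft/s

q = Q/b = 411/10.2 = 40.3 ft²/s; V₁ = q/y₁ = 31.7 ft/s. Fr₁ = V₁/√(g·y₁) = 4.96.
Conjugate-depth relation: y₂/y₁ = ½[√(1 + 8Fr₁²) − 1] = ½[√197.9 − 1] = 6.53.
y₂ = 6.53 × 1.27 = 8.30 ft.
V₂ = q/y₂ = 40.3/8.30 = 4.86 ft/s.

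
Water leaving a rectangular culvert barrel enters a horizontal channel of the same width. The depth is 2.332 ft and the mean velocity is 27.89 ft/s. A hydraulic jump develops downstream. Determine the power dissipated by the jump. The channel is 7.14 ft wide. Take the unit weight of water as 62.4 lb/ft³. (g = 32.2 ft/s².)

Fr₁ = V₁/√(g·y₁) = 27.89/√(32.2×2.332) = 3.219.
Conjugate-depth relation: y₂/y₁ = ½[√(1 + 8Fr₁²) − 1] = ½[√83.871 − 1] = 4.079.
y₂ = 4.079 × 2.332 = 9.512 ft.
Head loss: ΔE = (y₂ − y₁)³/(4y₁y₂) = (9.512 − 2.332)³/(4×2.332×9.512) = 370.2/88.73 = 4.172 ft.
q = V₁·y₁ = 27.89 × 2.332 = 65.04 ft²/s. Q = q·b = 65.04 × 7.14 = 464.4 cfs. P = γ·Q·ΔE/550 = 62.4 × 464.4 × 4.172 / 550 = 219.8 hp.

P = 219.8 hp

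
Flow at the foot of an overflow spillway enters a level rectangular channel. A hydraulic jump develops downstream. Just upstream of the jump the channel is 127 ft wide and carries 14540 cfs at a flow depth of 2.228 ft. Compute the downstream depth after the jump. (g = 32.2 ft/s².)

y₂ = 18.03 ft

q = Q/b = 14540/127 = 114.5 ft²/s; V₁ = q/y₁ = 51.39 ft/s. Fr₁ = V₁/√(g·y₁) = 6.067.
By Bélanger, y₂/y₁ = ½[√(1 + 8Fr₁²) − 1] = ½[√295.45 − 1] = 8.094.
y₂ = 8.094 × 2.228 = 18.03 ft.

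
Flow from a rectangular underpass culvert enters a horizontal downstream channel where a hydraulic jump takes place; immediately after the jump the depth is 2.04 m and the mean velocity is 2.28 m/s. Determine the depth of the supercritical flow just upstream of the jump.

y₁ = 0.770 m

Fr₂ = V₂/√(g·y₂) = 2.28/√(9.81×2.04) = 0.510.
Since the conjugate-depth ratio holds either way, y₁/y₂ = ½[√(1 + 8Fr₂²) − 1] = ½[√3.078 − 1] = 0.377.
y₁ = 0.377 × 2.04 = 0.770 m.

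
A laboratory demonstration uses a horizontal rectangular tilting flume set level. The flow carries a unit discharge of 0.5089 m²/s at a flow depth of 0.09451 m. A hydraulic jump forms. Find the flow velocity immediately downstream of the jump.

V₁ = q/y₁ = 0.5089/0.09451 = 5.385 m/s. Fr₁ = V₁/√(g·y₁) = 5.385/√(9.81×0.09451) = 5.592.
Conjugate-depth relation: y₂/y₁ = ½[√(1 + 8Fr₁²) − 1] = ½[√251.18 − 1] = 7.424.
y₂ = 7.424 × 0.09451 = 0.7017 m.
V₂ = q/y₂ = 0.5089/0.7017 = 0.7253 m/s.

V₂ = 0.7253 m/s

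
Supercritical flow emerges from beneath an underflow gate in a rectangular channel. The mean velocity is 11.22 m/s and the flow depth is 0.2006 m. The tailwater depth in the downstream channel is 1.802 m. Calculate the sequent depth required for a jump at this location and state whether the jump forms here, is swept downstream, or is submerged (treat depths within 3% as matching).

y₂ = 2.171 m; the jump is swept downstream

Fr₁ = V₁/√(g·y₁) = 11.22/√(9.81×0.2006) = 7.998.
By Bélanger, y₂/y₁ = ½[√(1 + 8Fr₁²) − 1] = ½[√512.77 − 1] = 10.82.
y₂ = 10.82 × 0.2006 = 2.171 m.
Tailwater y_tw = 1.802 m: y_tw < y₂, so the jump is swept downstream.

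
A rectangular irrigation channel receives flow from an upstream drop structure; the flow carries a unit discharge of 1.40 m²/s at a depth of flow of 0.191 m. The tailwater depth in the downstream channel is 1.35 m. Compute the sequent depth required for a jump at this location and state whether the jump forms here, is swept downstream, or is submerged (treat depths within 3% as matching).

V₁ = q/y₁ = 1.40/0.191 = 7.33 m/s. Fr₁ = V₁/√(g·y₁) = 7.33/√(9.81×0.191) = 5.35.
By Bélanger, y₂/y₁ = ½[√(1 + 8Fr₁²) − 1] = ½[√230.4 − 1] = 7.09.
y₂ = 7.09 × 0.191 = 1.35 m.
Tailwater y_tw = 1.35 m: y_tw ≈ y₂, so the jump forms here.

y₂ = 1.35 m; the jump forms here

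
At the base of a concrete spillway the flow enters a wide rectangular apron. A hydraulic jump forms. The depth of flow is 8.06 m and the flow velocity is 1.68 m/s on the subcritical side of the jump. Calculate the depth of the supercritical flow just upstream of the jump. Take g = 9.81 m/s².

Fr₂ = V₂/√(g·y₂) = 1.68/√(9.81×8.06) = 0.189.
From the momentum equation (using Fr₂), y₁/y₂ = ½[√(1 + 8Fr₂²) − 1] = ½[√1.286 − 1] = 0.0669.
y₁ = 0.0669 × 8.06 = 0.539 m.

y₁ = 0.539 m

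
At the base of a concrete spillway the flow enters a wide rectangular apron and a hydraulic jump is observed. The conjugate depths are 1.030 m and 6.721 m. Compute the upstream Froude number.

Fr₁ = 4.955

For a rectangular channel the momentum equation gives q² = ½·g·y₁·y₂·(y₁ + y₂) = ½×9.81×1.030×6.721×7.751 = 263.2.
q = √263.2 = 16.22 m²/s.
V₁ = q/y₁ = 15.75 m/s; Fr₁ = V₁/√(g·y₁) = 4.955.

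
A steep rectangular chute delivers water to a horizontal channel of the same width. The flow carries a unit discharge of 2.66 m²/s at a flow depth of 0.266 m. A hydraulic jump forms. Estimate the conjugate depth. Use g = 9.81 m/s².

y₂ = 2.20 m

V₁ = q/y₁ = 2.66/0.266 = 10.0 m/s. Fr₁ = V₁/√(g·y₁) = 10.0/√(9.81×0.266) = 6.19.
From the momentum equation for a rectangular channel, y₂/y₁ = ½[√(1 + 8Fr₁²) − 1] = ½[√307.6 − 1] = 8.27.
y₂ = 8.27 × 0.266 = 2.20 m.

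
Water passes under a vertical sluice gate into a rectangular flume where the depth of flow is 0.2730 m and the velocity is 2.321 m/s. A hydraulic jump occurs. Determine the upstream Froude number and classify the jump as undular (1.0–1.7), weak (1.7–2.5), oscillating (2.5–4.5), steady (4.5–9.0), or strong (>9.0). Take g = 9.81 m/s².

Fr₁ = V₁/√(g·y₁) = 2.321/√(9.81×0.2730) = 1.418.
Fr₁ = 1.418 lies in the undular range.

Fr₁ = 1.418; undular jump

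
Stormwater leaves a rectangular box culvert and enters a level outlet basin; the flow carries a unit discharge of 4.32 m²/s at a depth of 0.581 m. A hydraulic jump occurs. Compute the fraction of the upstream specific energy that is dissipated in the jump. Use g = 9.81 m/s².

ΔE/E₁ = 0.274 (27.4%)

V₁ = q/y₁ = 4.32/0.581 = 7.44 m/s. Fr₁ = V₁/√(g·y₁) = 7.44/√(9.81×0.581) = 3.11.
From the momentum equation for a rectangular channel, y₂/y₁ = ½[√(1 + 8Fr₁²) − 1] = ½[√78.60 − 1] = 3.93.
y₂ = 3.93 × 0.581 = 2.28 m.
E₁ = y₁ + V₁²/2g = 3.40 m. ΔE = (y₂ − y₁)³/(4y₁y₂) = 0.932 m. ΔE/E₁ = 0.932/3.40 = 0.274.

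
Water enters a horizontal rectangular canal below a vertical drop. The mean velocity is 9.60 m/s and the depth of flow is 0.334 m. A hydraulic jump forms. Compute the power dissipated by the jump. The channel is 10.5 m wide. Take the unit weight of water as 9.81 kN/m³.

P = 856 kW

Fr₁ = V₁/√(g·y₁) = 9.60/√(9.81×0.334) = 5.30.
Bélanger equation: y₂/y₁ = ½[√(1 + 8Fr₁²) − 1] = ½[√226.0 − 1] = 7.02.
y₂ = 7.02 × 0.334 = 2.34 m.
Head loss: ΔE = (y₂ − y₁)³/(4y₁y₂) = (2.34 − 0.334)³/(4×0.334×2.34) = 8.12/3.13 = 2.59 m.
q = V₁·y₁ = 9.60 × 0.334 = 3.21 m²/s. Q = q·b = 3.21 × 10.5 = 33.7 m³/s. P = γ·Q·ΔE = 9.81 × 33.7 × 2.59 = 856 kW.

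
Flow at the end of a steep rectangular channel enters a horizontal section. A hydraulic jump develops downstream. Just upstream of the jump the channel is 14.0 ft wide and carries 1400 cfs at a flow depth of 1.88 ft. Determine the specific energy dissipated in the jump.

q = Q/b = 1400/14.0 = 100 ft²/s; V₁ = q/y₁ = 53.2 ft/s. Fr₁ = V₁/√(g·y₁) = 6.84.
Bélanger equation: y₂/y₁ = ½[√(1 + 8Fr₁²) − 1] = ½[√374.9 − 1] = 9.18.
y₂ = 9.18 × 1.88 = 17.3 ft.
V₂ = q/y₂ = 100/17.3 = 5.79 ft/s. E₁ = y₁ + V₁²/2g = 45.8 ft; E₂ = y₂ + V₂²/2g = 17.8 ft. ΔE = E₁ − E₂ = 28.0 ft.

ΔE = 28.0 ft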